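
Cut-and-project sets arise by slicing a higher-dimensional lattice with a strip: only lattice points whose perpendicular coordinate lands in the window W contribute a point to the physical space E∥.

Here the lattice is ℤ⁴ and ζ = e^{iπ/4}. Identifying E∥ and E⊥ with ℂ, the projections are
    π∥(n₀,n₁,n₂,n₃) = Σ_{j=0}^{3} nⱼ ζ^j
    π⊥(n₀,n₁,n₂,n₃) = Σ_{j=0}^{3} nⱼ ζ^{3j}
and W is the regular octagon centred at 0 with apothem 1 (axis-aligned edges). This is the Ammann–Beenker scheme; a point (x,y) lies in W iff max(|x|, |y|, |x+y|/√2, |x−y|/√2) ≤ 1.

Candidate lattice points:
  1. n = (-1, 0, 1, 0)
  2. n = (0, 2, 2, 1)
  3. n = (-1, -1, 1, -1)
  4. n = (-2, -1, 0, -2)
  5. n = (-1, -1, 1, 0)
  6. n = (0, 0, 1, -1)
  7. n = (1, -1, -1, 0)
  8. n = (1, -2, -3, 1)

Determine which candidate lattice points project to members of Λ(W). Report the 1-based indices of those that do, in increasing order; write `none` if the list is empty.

2

Internal map: ζ^{3j} for j=0..3 gives (1,0), (−√2/2,√2/2), (0,−1), (√2/2,√2/2).
candidate 1: n = (-1, 0, 1, 0) → π⊥ ≈ (-1.000000, -1.000000); max(|x|,|y|,|x±y|/√2) = 1.414214 > 1 ⇒ ∉ W
candidate 2: n = (0, 2, 2, 1) → π⊥ ≈ (-0.707107, +0.121320); max(|x|,|y|,|x±y|/√2) = 0.707107 ≤ 1 ⇒ ∈ W
candidate 3: n = (-1, -1, 1, -1) → π⊥ ≈ (-1.000000, -2.414214); max(|x|,|y|,|x±y|/√2) = 2.414214 > 1 ⇒ ∉ W
candidate 4: n = (-2, -1, 0, -2) → π⊥ ≈ (-2.707107, -2.121320); max(|x|,|y|,|x±y|/√2) = 3.414214 > 1 ⇒ ∉ W
candidate 5: n = (-1, -1, 1, 0) → π⊥ ≈ (-0.292893, -1.707107); max(|x|,|y|,|x±y|/√2) = 1.707107 > 1 ⇒ ∉ W
candidate 6: n = (0, 0, 1, -1) → π⊥ ≈ (-0.707107, -1.707107); max(|x|,|y|,|x±y|/√2) = 1.707107 > 1 ⇒ ∉ W
candidate 7: n = (1, -1, -1, 0) → π⊥ ≈ (+1.707107, +0.292893); max(|x|,|y|,|x±y|/√2) = 1.707107 > 1 ⇒ ∉ W
candidate 8: n = (1, -2, -3, 1) → π⊥ ≈ (+3.121320, +2.292893); max(|x|,|y|,|x±y|/√2) = 3.828427 > 1 ⇒ ∉ W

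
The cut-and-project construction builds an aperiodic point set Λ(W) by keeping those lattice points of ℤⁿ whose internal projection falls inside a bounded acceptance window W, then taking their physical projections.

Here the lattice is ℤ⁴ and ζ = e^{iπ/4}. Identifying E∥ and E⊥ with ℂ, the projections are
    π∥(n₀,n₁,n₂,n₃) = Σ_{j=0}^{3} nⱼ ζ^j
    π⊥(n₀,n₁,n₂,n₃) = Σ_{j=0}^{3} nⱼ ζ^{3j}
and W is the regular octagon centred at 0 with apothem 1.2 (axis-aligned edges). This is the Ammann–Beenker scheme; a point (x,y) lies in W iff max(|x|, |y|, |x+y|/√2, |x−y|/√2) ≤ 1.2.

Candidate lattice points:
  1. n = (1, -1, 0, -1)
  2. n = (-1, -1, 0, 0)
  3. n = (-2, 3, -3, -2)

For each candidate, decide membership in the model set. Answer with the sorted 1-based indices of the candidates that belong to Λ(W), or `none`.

With ζ = e^{iπ/4} the internal vectors are ζ^0,ζ^3,ζ^6,ζ^9.
candidate 1: n = (1, -1, 0, -1) → π⊥ ≈ (+1.000000, -1.414214); max(|x|,|y|,|x±y|/√2) = 1.707107 > 1.2 ⇒ ∉ W
candidate 2: n = (-1, -1, 0, 0) → π⊥ ≈ (-0.292893, -0.707107); max(|x|,|y|,|x±y|/√2) = 0.707107 ≤ 1.2 ⇒ ∈ W
candidate 3: n = (-2, 3, -3, -2) → π⊥ ≈ (-5.535534, +3.707107); max(|x|,|y|,|x±y|/√2) = 6.535534 > 1.2 ⇒ ∉ W

2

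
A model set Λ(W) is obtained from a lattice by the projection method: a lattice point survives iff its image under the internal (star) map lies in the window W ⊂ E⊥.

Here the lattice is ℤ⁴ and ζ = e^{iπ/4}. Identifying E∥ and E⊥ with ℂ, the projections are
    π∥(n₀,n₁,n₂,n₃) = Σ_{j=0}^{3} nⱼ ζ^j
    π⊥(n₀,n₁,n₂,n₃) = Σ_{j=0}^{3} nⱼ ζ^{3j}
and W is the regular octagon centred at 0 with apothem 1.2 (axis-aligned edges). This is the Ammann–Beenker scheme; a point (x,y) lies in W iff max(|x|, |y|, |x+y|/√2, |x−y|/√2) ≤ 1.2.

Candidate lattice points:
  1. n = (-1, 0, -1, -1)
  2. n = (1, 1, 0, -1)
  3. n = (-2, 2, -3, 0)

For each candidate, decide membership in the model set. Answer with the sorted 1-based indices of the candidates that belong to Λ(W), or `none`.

2

Internal map: ζ^{3j} for j=0..3 gives (1,0), (−√2/2,√2/2), (0,−1), (√2/2,√2/2).
candidate 1: n = (-1, 0, -1, -1) → π⊥ ≈ (-1.7071, +0.2929); max(|x|,|y|,|x±y|/√2) = 1.7071 > 1.2 ⇒ ∉ W
candidate 2: n = (1, 1, 0, -1) → π⊥ ≈ (-0.4142, +0.0000); max(|x|,|y|,|x±y|/√2) = 0.4142 ≤ 1.2 ⇒ ∈ W
candidate 3: n = (-2, 2, -3, 0) → π⊥ ≈ (-3.4142, +4.4142); max(|x|,|y|,|x±y|/√2) = 5.5355 > 1.2 ⇒ ∉ W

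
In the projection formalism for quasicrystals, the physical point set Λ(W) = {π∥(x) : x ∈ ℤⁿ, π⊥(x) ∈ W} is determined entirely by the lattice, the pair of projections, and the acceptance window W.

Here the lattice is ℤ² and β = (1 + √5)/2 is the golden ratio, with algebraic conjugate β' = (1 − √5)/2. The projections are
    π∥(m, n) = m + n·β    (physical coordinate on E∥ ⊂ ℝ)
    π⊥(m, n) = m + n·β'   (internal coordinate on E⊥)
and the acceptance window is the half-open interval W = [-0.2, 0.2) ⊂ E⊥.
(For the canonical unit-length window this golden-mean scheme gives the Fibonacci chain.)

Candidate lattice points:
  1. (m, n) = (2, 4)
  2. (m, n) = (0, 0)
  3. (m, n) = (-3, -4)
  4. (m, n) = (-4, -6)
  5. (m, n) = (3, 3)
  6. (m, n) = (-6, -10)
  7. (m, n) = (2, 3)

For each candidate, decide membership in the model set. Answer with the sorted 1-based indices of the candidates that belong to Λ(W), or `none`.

Numerically β ≈ 1.618034 and β' = −1/β ≈ -0.618034.
#1 (2,4): internal coord 2 + (4)·β' = -0.472136; -0.472136 ∉ [-0.2, 0.2) → out
#2 (0,0): internal coord 0 + (0)·β' = +0.000000; +0.000000 ∈ [-0.2, 0.2) → IN Λ
#3 (-3,-4): internal coord -3 + (-4)·β' = -0.527864; -0.527864 ∉ [-0.2, 0.2) → out
#4 (-4,-6): internal coord -4 + (-6)·β' = -0.291796; -0.291796 ∉ [-0.2, 0.2) → out
#5 (3,3): internal coord 3 + (3)·β' = +1.145898; +1.145898 ∉ [-0.2, 0.2) → out
#6 (-6,-10): internal coord -6 + (-10)·β' = +0.180340; +0.180340 ∈ [-0.2, 0.2) → IN Λ
#7 (2,3): internal coord 2 + (3)·β' = +0.145898; +0.145898 ∈ [-0.2, 0.2) → IN Λ

2, 6, 7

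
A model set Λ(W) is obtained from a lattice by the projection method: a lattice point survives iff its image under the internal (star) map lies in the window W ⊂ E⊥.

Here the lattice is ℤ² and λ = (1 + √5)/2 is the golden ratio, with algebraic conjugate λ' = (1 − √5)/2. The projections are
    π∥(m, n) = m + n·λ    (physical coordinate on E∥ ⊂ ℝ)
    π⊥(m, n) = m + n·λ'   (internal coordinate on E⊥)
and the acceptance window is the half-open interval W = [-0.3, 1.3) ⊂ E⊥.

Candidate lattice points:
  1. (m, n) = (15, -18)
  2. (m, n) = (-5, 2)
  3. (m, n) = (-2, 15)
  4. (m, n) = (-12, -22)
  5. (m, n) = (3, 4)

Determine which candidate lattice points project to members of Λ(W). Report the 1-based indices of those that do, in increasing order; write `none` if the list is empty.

5

Compute λ' = (1−√5)/2 = -0.61803, so π⊥(m,n) = m -0.61803·n.
#1 (15,-18): internal coord 15 + (-18)·λ' = +26.12461; +26.12461 ∉ [-0.3, 1.3) → out
#2 (-5,2): internal coord -5 + (2)·λ' = -6.23607; -6.23607 ∉ [-0.3, 1.3) → out
#3 (-2,15): internal coord -2 + (15)·λ' = -11.27051; -11.27051 ∉ [-0.3, 1.3) → out
#4 (-12,-22): internal coord -12 + (-22)·λ' = +1.59675; +1.59675 ∉ [-0.3, 1.3) → out
#5 (3,4): internal coord 3 + (4)·λ' = +0.52786; +0.52786 ∈ [-0.3, 1.3) → IN Λ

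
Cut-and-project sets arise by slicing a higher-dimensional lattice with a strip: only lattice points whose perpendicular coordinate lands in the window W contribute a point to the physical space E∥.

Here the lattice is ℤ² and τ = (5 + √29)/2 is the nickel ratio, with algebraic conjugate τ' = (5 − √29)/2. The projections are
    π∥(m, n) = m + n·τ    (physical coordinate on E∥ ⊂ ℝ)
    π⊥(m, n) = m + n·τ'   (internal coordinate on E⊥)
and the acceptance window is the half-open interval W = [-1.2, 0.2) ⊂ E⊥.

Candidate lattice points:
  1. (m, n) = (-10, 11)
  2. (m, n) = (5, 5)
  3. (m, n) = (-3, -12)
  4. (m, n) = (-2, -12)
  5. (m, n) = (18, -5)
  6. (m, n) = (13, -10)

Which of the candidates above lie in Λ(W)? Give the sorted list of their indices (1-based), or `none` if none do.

3

Compute τ' = (5−√29)/2 = -0.192582, so π⊥(m,n) = m -0.192582·n.
#1 (-10,11): internal coord -10 + (11)·τ' = -12.118406; -12.118406 ∉ [-1.2, 0.2) → out
#2 (5,5): internal coord 5 + (5)·τ' = +4.037088; +4.037088 ∉ [-1.2, 0.2) → out
#3 (-3,-12): internal coord -3 + (-12)·τ' = -0.689011; -0.689011 ∈ [-1.2, 0.2) → IN Λ
#4 (-2,-12): internal coord -2 + (-12)·τ' = +0.310989; +0.310989 ∉ [-1.2, 0.2) → out
#5 (18,-5): internal coord 18 + (-5)·τ' = +18.962912; +18.962912 ∉ [-1.2, 0.2) → out
#6 (13,-10): internal coord 13 + (-10)·τ' = +14.925824; +14.925824 ∉ [-1.2, 0.2) → out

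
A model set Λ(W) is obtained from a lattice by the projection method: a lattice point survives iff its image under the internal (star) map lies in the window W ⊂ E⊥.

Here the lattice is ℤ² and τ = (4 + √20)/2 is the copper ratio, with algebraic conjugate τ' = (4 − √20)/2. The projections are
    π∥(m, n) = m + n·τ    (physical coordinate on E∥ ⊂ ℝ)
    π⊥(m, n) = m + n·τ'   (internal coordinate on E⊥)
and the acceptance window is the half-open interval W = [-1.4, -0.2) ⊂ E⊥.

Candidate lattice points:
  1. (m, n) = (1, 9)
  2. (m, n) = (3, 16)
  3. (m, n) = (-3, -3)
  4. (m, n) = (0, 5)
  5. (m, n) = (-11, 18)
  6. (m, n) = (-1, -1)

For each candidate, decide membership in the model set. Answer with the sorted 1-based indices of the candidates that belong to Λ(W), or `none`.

1, 2, 4, 6

Numerically τ ≈ 4.23607 and τ' = −1/τ ≈ -0.23607.
#1 (1,9): internal coord 1 + (9)·τ' = -1.12461; -1.12461 ∈ [-1.4, -0.2) → IN Λ
#2 (3,16): internal coord 3 + (16)·τ' = -0.77709; -0.77709 ∈ [-1.4, -0.2) → IN Λ
#3 (-3,-3): internal coord -3 + (-3)·τ' = -2.29180; -2.29180 ∉ [-1.4, -0.2) → out
#4 (0,5): internal coord 0 + (5)·τ' = -1.18034; -1.18034 ∈ [-1.4, -0.2) → IN Λ
#5 (-11,18): internal coord -11 + (18)·τ' = -15.24922; -15.24922 ∉ [-1.4, -0.2) → out
#6 (-1,-1): internal coord -1 + (-1)·τ' = -0.76393; -0.76393 ∈ [-1.4, -0.2) → IN Λ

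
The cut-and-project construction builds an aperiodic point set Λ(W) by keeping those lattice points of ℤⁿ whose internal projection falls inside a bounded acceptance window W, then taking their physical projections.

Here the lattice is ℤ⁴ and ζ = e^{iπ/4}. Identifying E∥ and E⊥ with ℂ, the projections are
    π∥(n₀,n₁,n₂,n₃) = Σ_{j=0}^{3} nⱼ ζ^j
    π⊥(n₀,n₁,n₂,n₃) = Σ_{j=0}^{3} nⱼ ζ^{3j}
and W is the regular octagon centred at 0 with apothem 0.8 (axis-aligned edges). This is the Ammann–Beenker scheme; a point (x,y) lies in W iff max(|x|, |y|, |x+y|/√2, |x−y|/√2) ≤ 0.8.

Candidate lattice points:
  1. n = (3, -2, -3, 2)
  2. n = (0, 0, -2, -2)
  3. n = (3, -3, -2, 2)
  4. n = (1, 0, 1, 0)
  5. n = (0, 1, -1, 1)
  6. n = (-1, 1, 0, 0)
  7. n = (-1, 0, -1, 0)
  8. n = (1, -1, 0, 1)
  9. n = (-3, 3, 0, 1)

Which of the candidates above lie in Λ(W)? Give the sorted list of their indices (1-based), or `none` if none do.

Internal map: ζ^{3j} for j=0..3 gives (1,0), (−√2/2,√2/2), (0,−1), (√2/2,√2/2).
candidate 1: n = (3, -2, -3, 2) → π⊥ ≈ (+5.82843, +3.00000); max(|x|,|y|,|x±y|/√2) = 6.24264 > 0.8 ⇒ ∉ W
candidate 2: n = (0, 0, -2, -2) → π⊥ ≈ (-1.41421, +0.58579); max(|x|,|y|,|x±y|/√2) = 1.41421 > 0.8 ⇒ ∉ W
candidate 3: n = (3, -3, -2, 2) → π⊥ ≈ (+6.53553, +1.29289); max(|x|,|y|,|x±y|/√2) = 6.53553 > 0.8 ⇒ ∉ W
candidate 4: n = (1, 0, 1, 0) → π⊥ ≈ (+1.00000, -1.00000); max(|x|,|y|,|x±y|/√2) = 1.41421 > 0.8 ⇒ ∉ W
candidate 5: n = (0, 1, -1, 1) → π⊥ ≈ (+0.00000, +2.41421); max(|x|,|y|,|x±y|/√2) = 2.41421 > 0.8 ⇒ ∉ W
candidate 6: n = (-1, 1, 0, 0) → π⊥ ≈ (-1.70711, +0.70711); max(|x|,|y|,|x±y|/√2) = 1.70711 > 0.8 ⇒ ∉ W
candidate 7: n = (-1, 0, -1, 0) → π⊥ ≈ (-1.00000, +1.00000); max(|x|,|y|,|x±y|/√2) = 1.41421 > 0.8 ⇒ ∉ W
candidate 8: n = (1, -1, 0, 1) → π⊥ ≈ (+2.41421, +0.00000); max(|x|,|y|,|x±y|/√2) = 2.41421 > 0.8 ⇒ ∉ W
candidate 9: n = (-3, 3, 0, 1) → π⊥ ≈ (-4.41421, +2.82843); max(|x|,|y|,|x±y|/√2) = 5.12132 > 0.8 ⇒ ∉ W

none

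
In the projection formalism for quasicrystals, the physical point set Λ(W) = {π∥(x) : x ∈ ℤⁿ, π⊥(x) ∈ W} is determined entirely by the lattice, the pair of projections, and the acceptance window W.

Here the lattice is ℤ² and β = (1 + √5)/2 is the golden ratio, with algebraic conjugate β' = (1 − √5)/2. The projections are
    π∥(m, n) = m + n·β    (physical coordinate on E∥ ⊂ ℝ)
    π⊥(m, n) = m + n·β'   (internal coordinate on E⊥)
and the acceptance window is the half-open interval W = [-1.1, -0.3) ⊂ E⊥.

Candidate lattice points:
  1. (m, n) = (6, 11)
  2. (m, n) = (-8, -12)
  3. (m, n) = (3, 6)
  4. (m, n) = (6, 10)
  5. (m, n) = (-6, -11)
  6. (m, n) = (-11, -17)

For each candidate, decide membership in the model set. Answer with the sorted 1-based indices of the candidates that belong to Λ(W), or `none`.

1, 2, 3, 6

Numerically β ≈ 1.6180 and β' = −1/β ≈ -0.6180.
[1] lift (6,11): star map gives -0.7984; window check -1.1 ≤ -0.7984 < -0.3 is true → IN Λ
[2] lift (-8,-12): star map gives -0.5836; window check -1.1 ≤ -0.5836 < -0.3 is true → IN Λ
[3] lift (3,6): star map gives -0.7082; window check -1.1 ≤ -0.7082 < -0.3 is true → IN Λ
[4] lift (6,10): star map gives -0.1803; window check -1.1 ≤ -0.1803 < -0.3 is false → out
[5] lift (-6,-11): star map gives 0.7984; window check -1.1 ≤ 0.7984 < -0.3 is false → out
[6] lift (-11,-17): star map gives -0.4934; window check -1.1 ≤ -0.4934 < -0.3 is true → IN Λ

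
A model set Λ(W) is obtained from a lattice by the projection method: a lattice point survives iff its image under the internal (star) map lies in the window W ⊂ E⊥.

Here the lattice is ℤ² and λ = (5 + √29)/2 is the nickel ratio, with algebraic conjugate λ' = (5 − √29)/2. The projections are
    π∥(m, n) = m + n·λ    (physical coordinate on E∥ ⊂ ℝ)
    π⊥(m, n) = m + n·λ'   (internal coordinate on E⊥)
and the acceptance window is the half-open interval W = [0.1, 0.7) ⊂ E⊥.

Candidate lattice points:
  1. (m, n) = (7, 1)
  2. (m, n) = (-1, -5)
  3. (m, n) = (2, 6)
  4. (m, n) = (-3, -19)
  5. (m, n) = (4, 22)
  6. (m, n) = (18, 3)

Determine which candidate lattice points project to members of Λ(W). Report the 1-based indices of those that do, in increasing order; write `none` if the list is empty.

Compute λ' = (5−√29)/2 = -0.192582, so π⊥(m,n) = m -0.192582·n.
#1 (7,1): internal coord 7 + (1)·λ' = +6.807418; +6.807418 ∉ [0.1, 0.7) → out
#2 (-1,-5): internal coord -1 + (-5)·λ' = -0.037088; -0.037088 ∉ [0.1, 0.7) → out
#3 (2,6): internal coord 2 + (6)·λ' = +0.844506; +0.844506 ∉ [0.1, 0.7) → out
#4 (-3,-19): internal coord -3 + (-19)·λ' = +0.659066; +0.659066 ∈ [0.1, 0.7) → IN Λ
#5 (4,22): internal coord 4 + (22)·λ' = -0.236813; -0.236813 ∉ [0.1, 0.7) → out
#6 (18,3): internal coord 18 + (3)·λ' = +17.422253; +17.422253 ∉ [0.1, 0.7) → out

4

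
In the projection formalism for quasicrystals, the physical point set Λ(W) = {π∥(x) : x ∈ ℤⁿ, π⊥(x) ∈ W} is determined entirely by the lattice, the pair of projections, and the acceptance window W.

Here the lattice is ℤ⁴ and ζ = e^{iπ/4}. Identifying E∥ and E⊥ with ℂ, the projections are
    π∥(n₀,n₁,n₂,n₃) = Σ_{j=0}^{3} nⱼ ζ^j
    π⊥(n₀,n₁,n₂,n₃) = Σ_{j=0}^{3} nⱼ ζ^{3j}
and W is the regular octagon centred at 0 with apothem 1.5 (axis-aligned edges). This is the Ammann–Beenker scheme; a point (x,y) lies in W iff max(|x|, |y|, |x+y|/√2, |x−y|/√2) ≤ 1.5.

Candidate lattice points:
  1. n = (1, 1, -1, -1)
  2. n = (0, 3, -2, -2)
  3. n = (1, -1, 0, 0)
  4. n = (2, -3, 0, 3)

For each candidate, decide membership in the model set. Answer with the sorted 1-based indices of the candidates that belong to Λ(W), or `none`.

1

With ζ = e^{iπ/4} the internal vectors are ζ^0,ζ^3,ζ^6,ζ^9.
candidate 1: n = (1, 1, -1, -1) → π⊥ ≈ (-0.414214, +1.000000); max(|x|,|y|,|x±y|/√2) = 1.000000 ≤ 1.5 ⇒ ∈ W
candidate 2: n = (0, 3, -2, -2) → π⊥ ≈ (-3.535534, +2.707107); max(|x|,|y|,|x±y|/√2) = 4.414214 > 1.5 ⇒ ∉ W
candidate 3: n = (1, -1, 0, 0) → π⊥ ≈ (+1.707107, -0.707107); max(|x|,|y|,|x±y|/√2) = 1.707107 > 1.5 ⇒ ∉ W
candidate 4: n = (2, -3, 0, 3) → π⊥ ≈ (+6.242641, +0.000000); max(|x|,|y|,|x±y|/√2) = 6.242641 > 1.5 ⇒ ∉ W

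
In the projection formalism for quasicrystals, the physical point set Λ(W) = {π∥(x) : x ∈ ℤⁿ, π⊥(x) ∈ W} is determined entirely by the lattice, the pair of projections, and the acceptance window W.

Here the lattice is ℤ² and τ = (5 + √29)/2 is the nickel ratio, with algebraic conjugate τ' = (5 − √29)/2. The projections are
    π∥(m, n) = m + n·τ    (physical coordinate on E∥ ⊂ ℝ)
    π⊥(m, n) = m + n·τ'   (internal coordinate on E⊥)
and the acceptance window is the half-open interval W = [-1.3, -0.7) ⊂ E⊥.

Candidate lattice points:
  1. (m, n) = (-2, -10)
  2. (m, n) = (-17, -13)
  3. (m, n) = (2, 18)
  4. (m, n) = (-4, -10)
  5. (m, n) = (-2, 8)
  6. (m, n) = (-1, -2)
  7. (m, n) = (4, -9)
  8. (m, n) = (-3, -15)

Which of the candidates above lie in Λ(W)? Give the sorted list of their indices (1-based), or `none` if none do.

none

τ' = (5−√29)/2 ≈ -0.19258.
#1 (-2,-10): internal coord -2 + (-10)·τ' = -0.07418; -0.07418 ∉ [-1.3, -0.7) → out
#2 (-17,-13): internal coord -17 + (-13)·τ' = -14.49643; -14.49643 ∉ [-1.3, -0.7) → out
#3 (2,18): internal coord 2 + (18)·τ' = -1.46648; -1.46648 ∉ [-1.3, -0.7) → out
#4 (-4,-10): internal coord -4 + (-10)·τ' = -2.07418; -2.07418 ∉ [-1.3, -0.7) → out
#5 (-2,8): internal coord -2 + (8)·τ' = -3.54066; -3.54066 ∉ [-1.3, -0.7) → out
#6 (-1,-2): internal coord -1 + (-2)·τ' = -0.61484; -0.61484 ∉ [-1.3, -0.7) → out
#7 (4,-9): internal coord 4 + (-9)·τ' = +5.73324; +5.73324 ∉ [-1.3, -0.7) → out
#8 (-3,-15): internal coord -3 + (-15)·τ' = -0.11126; -0.11126 ∉ [-1.3, -0.7) → out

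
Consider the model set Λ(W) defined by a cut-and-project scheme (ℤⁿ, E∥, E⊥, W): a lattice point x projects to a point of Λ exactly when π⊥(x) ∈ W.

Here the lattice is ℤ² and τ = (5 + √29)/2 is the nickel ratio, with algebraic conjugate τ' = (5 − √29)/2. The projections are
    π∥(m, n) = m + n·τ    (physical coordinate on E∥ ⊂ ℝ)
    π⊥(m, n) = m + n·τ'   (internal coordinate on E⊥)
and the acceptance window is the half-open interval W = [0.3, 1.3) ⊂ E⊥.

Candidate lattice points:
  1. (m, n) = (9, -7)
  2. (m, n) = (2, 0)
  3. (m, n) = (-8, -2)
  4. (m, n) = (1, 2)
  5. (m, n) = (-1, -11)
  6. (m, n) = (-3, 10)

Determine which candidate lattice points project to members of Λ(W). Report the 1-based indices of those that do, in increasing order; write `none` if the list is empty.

4, 5

Compute τ' = (5−√29)/2 = -0.192582, so π⊥(m,n) = m -0.192582·n.
#1 (9,-7): internal coord 9 + (-7)·τ' = +10.348077; +10.348077 ∉ [0.3, 1.3) → out
#2 (2,0): internal coord 2 + (0)·τ' = +2.000000; +2.000000 ∉ [0.3, 1.3) → out
#3 (-8,-2): internal coord -8 + (-2)·τ' = -7.614835; -7.614835 ∉ [0.3, 1.3) → out
#4 (1,2): internal coord 1 + (2)·τ' = +0.614835; +0.614835 ∈ [0.3, 1.3) → IN Λ
#5 (-1,-11): internal coord -1 + (-11)·τ' = +1.118406; +1.118406 ∈ [0.3, 1.3) → IN Λ
#6 (-3,10): internal coord -3 + (10)·τ' = -4.925824; -4.925824 ∉ [0.3, 1.3) → out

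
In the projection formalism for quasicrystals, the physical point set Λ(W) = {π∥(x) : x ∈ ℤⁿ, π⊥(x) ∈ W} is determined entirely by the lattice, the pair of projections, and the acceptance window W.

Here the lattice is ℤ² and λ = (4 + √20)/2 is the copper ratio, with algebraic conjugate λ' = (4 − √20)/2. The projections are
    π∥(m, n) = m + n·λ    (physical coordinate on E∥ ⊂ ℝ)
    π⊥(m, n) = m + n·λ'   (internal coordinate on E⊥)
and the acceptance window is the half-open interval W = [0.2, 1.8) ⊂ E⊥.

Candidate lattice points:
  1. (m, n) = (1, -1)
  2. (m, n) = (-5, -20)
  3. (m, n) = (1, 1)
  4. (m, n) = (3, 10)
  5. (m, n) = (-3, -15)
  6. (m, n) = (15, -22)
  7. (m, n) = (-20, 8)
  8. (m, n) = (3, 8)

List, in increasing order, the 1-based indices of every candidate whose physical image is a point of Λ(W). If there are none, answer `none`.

Numerically λ ≈ 4.236068 and λ' = −1/λ ≈ -0.236068.
#1 (1,-1): internal coord 1 + (-1)·λ' = +1.236068; +1.236068 ∈ [0.2, 1.8) → IN Λ
#2 (-5,-20): internal coord -5 + (-20)·λ' = -0.278640; -0.278640 ∉ [0.2, 1.8) → out
#3 (1,1): internal coord 1 + (1)·λ' = +0.763932; +0.763932 ∈ [0.2, 1.8) → IN Λ
#4 (3,10): internal coord 3 + (10)·λ' = +0.639320; +0.639320 ∈ [0.2, 1.8) → IN Λ
#5 (-3,-15): internal coord -3 + (-15)·λ' = +0.541020; +0.541020 ∈ [0.2, 1.8) → IN Λ
#6 (15,-22): internal coord 15 + (-22)·λ' = +20.193496; +20.193496 ∉ [0.2, 1.8) → out
#7 (-20,8): internal coord -20 + (8)·λ' = -21.888544; -21.888544 ∉ [0.2, 1.8) → out
#8 (3,8): internal coord 3 + (8)·λ' = +1.111456; +1.111456 ∈ [0.2, 1.8) → IN Λ

1, 3, 4, 5, 8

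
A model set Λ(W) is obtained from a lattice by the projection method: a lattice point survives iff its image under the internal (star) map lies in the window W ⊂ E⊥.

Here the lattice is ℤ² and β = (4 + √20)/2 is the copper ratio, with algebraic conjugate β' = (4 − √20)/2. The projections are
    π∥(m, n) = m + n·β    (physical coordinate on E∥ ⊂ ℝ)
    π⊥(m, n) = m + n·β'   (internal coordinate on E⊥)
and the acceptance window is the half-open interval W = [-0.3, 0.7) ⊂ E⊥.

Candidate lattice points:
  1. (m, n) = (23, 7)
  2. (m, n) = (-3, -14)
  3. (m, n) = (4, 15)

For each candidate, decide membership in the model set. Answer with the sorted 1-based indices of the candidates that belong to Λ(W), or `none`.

Numerically β ≈ 4.23607 and β' = −1/β ≈ -0.23607.
[1] lift (23,7): star map gives 21.34752; window check -0.3 ≤ 21.34752 < 0.7 is false → out
[2] lift (-3,-14): star map gives 0.30495; window check -0.3 ≤ 0.30495 < 0.7 is true → IN Λ
[3] lift (4,15): star map gives 0.45898; window check -0.3 ≤ 0.45898 < 0.7 is true → IN Λ

2, 3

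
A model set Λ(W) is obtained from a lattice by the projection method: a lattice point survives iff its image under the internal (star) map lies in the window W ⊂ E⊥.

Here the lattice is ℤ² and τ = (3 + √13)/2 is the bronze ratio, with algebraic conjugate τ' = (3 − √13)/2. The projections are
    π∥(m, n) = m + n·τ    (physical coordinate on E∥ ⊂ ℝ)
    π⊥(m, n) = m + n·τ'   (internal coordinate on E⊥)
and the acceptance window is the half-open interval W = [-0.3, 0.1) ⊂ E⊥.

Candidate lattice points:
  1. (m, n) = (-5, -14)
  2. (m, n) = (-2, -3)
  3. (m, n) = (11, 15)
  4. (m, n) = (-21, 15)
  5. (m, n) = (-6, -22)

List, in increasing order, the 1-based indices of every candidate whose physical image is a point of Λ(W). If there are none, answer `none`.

Compute τ' = (3−√13)/2 = -0.30278, so π⊥(m,n) = m -0.30278·n.
candidate 1: (m,n)=(-5,-14) → π∥ = -5-14·τ ≈ -51.23886, π⊥ = -5-14·τ' ≈ -0.76114 ∉ [-0.3, 0.1) ⇒ out
candidate 2: (m,n)=(-2,-3) → π∥ = -2-3·τ ≈ -11.90833, π⊥ = -2-3·τ' ≈ -1.09167 ∉ [-0.3, 0.1) ⇒ out
candidate 3: (m,n)=(11,15) → π∥ = 11+15·τ ≈ 60.54163, π⊥ = 11+15·τ' ≈ 6.45837 ∉ [-0.3, 0.1) ⇒ out
candidate 4: (m,n)=(-21,15) → π∥ = -21+15·τ ≈ 28.54163, π⊥ = -21+15·τ' ≈ -25.54163 ∉ [-0.3, 0.1) ⇒ out
candidate 5: (m,n)=(-6,-22) → π∥ = -6-22·τ ≈ -78.66106, π⊥ = -6-22·τ' ≈ 0.66106 ∉ [-0.3, 0.1) ⇒ out

none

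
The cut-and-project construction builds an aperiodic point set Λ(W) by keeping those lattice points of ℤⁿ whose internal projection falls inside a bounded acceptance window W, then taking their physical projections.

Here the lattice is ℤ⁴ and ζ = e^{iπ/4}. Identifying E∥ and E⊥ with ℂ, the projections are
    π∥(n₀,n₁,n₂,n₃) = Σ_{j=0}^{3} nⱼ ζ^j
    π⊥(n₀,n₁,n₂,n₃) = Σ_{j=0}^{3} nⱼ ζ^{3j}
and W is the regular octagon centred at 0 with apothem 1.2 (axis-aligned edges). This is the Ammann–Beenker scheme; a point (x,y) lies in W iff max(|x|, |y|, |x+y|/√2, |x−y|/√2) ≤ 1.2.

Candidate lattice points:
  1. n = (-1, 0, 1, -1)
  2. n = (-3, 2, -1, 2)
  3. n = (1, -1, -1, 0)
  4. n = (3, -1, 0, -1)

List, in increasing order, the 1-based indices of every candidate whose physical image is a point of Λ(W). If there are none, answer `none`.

Internal map: ζ^{3j} for j=0..3 gives (1,0), (−√2/2,√2/2), (0,−1), (√2/2,√2/2).
#1 (-1, 0, 1, -1): internal (-1.707107, -1.707107); octagon support 2.414214 vs apothem 1.2 → ∉ W
#2 (-3, 2, -1, 2): internal (-3.000000, 3.828427); octagon support 4.828427 vs apothem 1.2 → ∉ W
#3 (1, -1, -1, 0): internal (1.707107, 0.292893); octagon support 1.707107 vs apothem 1.2 → ∉ W
#4 (3, -1, 0, -1): internal (3.000000, -1.414214); octagon support 3.121320 vs apothem 1.2 → ∉ W

none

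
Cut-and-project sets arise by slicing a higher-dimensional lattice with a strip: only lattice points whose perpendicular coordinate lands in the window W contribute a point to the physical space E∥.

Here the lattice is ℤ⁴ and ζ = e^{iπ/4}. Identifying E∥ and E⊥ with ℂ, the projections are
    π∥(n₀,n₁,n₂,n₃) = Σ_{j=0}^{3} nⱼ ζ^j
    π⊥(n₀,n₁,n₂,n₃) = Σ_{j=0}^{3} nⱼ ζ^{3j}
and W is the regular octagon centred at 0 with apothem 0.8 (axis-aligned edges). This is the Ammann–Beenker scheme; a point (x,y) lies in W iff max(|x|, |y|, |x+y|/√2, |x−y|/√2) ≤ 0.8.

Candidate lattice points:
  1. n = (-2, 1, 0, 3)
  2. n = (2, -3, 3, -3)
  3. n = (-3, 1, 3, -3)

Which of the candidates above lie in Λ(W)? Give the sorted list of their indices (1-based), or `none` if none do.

none

Internal map: ζ^{3j} for j=0..3 gives (1,0), (−√2/2,√2/2), (0,−1), (√2/2,√2/2).
#1 (-2, 1, 0, 3): internal (-0.585786, 2.828427); octagon support 2.828427 vs apothem 0.8 → ∉ W
#2 (2, -3, 3, -3): internal (2.000000, -7.242641); octagon support 7.242641 vs apothem 0.8 → ∉ W
#3 (-3, 1, 3, -3): internal (-5.828427, -4.414214); octagon support 7.242641 vs apothem 0.8 → ∉ W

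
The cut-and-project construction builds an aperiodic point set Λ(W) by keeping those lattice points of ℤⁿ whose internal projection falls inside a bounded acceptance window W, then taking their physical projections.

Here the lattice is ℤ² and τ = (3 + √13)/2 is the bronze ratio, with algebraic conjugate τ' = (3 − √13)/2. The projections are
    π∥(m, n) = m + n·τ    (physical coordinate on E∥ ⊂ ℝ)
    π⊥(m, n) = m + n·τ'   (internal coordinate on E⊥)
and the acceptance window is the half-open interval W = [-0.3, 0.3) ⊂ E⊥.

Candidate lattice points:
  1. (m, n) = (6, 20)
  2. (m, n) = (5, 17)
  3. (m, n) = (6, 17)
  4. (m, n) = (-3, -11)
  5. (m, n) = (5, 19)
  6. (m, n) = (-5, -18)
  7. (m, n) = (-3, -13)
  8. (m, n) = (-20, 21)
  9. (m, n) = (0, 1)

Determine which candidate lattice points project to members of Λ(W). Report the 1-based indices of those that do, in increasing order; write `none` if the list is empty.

Compute τ' = (3−√13)/2 = -0.302776, so π⊥(m,n) = m -0.302776·n.
#1 (6,20): internal coord 6 + (20)·τ' = -0.055513; -0.055513 ∈ [-0.3, 0.3) → IN Λ
#2 (5,17): internal coord 5 + (17)·τ' = -0.147186; -0.147186 ∈ [-0.3, 0.3) → IN Λ
#3 (6,17): internal coord 6 + (17)·τ' = +0.852814; +0.852814 ∉ [-0.3, 0.3) → out
#4 (-3,-11): internal coord -3 + (-11)·τ' = +0.330532; +0.330532 ∉ [-0.3, 0.3) → out
#5 (5,19): internal coord 5 + (19)·τ' = -0.752737; -0.752737 ∉ [-0.3, 0.3) → out
#6 (-5,-18): internal coord -5 + (-18)·τ' = +0.449961; +0.449961 ∉ [-0.3, 0.3) → out
#7 (-3,-13): internal coord -3 + (-13)·τ' = +0.936083; +0.936083 ∉ [-0.3, 0.3) → out
#8 (-20,21): internal coord -20 + (21)·τ' = -26.358288; -26.358288 ∉ [-0.3, 0.3) → out
#9 (0,1): internal coord 0 + (1)·τ' = -0.302776; -0.302776 ∉ [-0.3, 0.3) → out

1, 2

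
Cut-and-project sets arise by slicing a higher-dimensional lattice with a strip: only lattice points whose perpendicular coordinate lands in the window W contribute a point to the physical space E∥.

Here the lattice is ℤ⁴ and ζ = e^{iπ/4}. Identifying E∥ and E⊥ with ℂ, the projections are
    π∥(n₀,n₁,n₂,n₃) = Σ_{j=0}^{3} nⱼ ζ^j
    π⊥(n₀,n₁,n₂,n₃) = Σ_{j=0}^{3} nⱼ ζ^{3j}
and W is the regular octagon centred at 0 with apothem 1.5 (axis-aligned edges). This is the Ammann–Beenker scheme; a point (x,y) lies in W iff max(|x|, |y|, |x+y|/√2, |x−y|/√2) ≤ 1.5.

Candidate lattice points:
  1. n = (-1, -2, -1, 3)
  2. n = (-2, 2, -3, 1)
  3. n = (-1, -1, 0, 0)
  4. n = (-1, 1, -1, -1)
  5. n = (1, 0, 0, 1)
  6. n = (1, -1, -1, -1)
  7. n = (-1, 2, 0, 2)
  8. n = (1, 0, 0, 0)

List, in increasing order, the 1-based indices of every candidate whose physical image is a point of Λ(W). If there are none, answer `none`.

3, 6, 8

π⊥(n) = n₀ + n₁ζ³ + n₂ζ⁶ + n₃ζ⁹ where ζ = e^{iπ/4}.
#1 (-1, -2, -1, 3): internal (2.5355, 1.7071); octagon support 3.0000 vs apothem 1.5 → ∉ W
#2 (-2, 2, -3, 1): internal (-2.7071, 5.1213); octagon support 5.5355 vs apothem 1.5 → ∉ W
#3 (-1, -1, 0, 0): internal (-0.2929, -0.7071); octagon support 0.7071 vs apothem 1.5 → ∈ W
#4 (-1, 1, -1, -1): internal (-2.4142, 1.0000); octagon support 2.4142 vs apothem 1.5 → ∉ W
#5 (1, 0, 0, 1): internal (1.7071, 0.7071); octagon support 1.7071 vs apothem 1.5 → ∉ W
#6 (1, -1, -1, -1): internal (1.0000, -0.4142); octagon support 1.0000 vs apothem 1.5 → ∈ W
#7 (-1, 2, 0, 2): internal (-1.0000, 2.8284); octagon support 2.8284 vs apothem 1.5 → ∉ W
#8 (1, 0, 0, 0): internal (1.0000, 0.0000); octagon support 1.0000 vs apothem 1.5 → ∈ W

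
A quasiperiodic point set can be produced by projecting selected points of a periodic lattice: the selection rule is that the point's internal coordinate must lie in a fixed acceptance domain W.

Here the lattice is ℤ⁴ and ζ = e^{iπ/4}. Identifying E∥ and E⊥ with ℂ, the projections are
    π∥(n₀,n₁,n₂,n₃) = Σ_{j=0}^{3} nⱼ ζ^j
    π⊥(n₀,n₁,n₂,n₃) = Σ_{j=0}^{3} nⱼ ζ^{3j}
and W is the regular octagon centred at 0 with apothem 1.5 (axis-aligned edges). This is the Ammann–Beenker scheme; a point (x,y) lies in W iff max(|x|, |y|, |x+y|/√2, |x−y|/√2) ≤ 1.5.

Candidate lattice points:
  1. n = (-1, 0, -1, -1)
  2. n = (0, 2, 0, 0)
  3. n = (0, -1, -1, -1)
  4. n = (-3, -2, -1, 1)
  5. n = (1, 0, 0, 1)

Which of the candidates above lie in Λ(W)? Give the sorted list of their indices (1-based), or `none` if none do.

3, 4

With ζ = e^{iπ/4} the internal vectors are ζ^0,ζ^3,ζ^6,ζ^9.
#1 (-1, 0, -1, -1): internal (-1.70711, 0.29289); octagon support 1.70711 vs apothem 1.5 → ∉ W
#2 (0, 2, 0, 0): internal (-1.41421, 1.41421); octagon support 2.00000 vs apothem 1.5 → ∉ W
#3 (0, -1, -1, -1): internal (0.00000, -0.41421); octagon support 0.41421 vs apothem 1.5 → ∈ W
#4 (-3, -2, -1, 1): internal (-0.87868, 0.29289); octagon support 0.87868 vs apothem 1.5 → ∈ W
#5 (1, 0, 0, 1): internal (1.70711, 0.70711); octagon support 1.70711 vs apothem 1.5 → ∉ W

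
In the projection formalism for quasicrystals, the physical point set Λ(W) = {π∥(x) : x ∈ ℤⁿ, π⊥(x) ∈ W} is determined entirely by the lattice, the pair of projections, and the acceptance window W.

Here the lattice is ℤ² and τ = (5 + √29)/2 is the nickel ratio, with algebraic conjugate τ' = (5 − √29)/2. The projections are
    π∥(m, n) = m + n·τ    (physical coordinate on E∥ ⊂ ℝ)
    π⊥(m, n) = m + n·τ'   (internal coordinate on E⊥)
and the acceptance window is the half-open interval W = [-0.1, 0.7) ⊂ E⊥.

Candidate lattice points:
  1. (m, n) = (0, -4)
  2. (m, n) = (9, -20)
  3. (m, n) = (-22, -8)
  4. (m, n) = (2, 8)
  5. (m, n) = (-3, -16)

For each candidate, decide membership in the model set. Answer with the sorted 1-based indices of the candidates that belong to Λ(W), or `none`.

τ' = (5−√29)/2 ≈ -0.19258.
#1 (0,-4): internal coord 0 + (-4)·τ' = +0.77033; +0.77033 ∉ [-0.1, 0.7) → out
#2 (9,-20): internal coord 9 + (-20)·τ' = +12.85165; +12.85165 ∉ [-0.1, 0.7) → out
#3 (-22,-8): internal coord -22 + (-8)·τ' = -20.45934; -20.45934 ∉ [-0.1, 0.7) → out
#4 (2,8): internal coord 2 + (8)·τ' = +0.45934; +0.45934 ∈ [-0.1, 0.7) → IN Λ
#5 (-3,-16): internal coord -3 + (-16)·τ' = +0.08132; +0.08132 ∈ [-0.1, 0.7) → IN Λ

4, 5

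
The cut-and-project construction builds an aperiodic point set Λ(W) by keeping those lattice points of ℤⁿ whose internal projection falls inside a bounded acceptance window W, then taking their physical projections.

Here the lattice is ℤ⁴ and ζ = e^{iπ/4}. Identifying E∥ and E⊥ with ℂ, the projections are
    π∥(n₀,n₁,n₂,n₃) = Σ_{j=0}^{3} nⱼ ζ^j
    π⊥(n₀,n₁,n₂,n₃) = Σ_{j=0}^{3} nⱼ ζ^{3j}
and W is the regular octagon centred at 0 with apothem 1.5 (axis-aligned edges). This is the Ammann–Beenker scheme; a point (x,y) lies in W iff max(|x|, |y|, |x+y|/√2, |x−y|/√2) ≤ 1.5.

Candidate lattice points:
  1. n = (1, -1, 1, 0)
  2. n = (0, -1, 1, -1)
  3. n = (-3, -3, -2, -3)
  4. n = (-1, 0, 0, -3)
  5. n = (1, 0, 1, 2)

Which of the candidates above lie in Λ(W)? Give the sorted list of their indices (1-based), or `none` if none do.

π⊥(n) = n₀ + n₁ζ³ + n₂ζ⁶ + n₃ζ⁹ where ζ = e^{iπ/4}.
#1 (1, -1, 1, 0): internal (1.70711, -1.70711); octagon support 2.41421 vs apothem 1.5 → ∉ W
#2 (0, -1, 1, -1): internal (0.00000, -2.41421); octagon support 2.41421 vs apothem 1.5 → ∉ W
#3 (-3, -3, -2, -3): internal (-3.00000, -2.24264); octagon support 3.70711 vs apothem 1.5 → ∉ W
#4 (-1, 0, 0, -3): internal (-3.12132, -2.12132); octagon support 3.70711 vs apothem 1.5 → ∉ W
#5 (1, 0, 1, 2): internal (2.41421, 0.41421); octagon support 2.41421 vs apothem 1.5 → ∉ W

none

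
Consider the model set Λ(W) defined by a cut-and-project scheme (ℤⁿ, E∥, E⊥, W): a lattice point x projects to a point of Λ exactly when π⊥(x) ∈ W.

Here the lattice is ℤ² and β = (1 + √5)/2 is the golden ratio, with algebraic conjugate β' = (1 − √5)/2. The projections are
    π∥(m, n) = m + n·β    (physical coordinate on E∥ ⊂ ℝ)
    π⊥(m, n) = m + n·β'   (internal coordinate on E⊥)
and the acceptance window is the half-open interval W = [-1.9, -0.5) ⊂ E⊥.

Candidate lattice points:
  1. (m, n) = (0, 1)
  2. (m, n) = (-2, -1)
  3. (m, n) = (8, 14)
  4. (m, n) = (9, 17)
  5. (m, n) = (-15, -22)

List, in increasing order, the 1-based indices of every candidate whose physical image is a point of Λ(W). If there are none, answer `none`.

β' = (1−√5)/2 ≈ -0.6180.
candidate 1: (m,n)=(0,1) → π∥ = 0+1·β ≈ 1.6180, π⊥ = 0+1·β' ≈ -0.6180 ∈ [-1.9, -0.5) ⇒ IN Λ
candidate 2: (m,n)=(-2,-1) → π∥ = -2-1·β ≈ -3.6180, π⊥ = -2-1·β' ≈ -1.3820 ∈ [-1.9, -0.5) ⇒ IN Λ
candidate 3: (m,n)=(8,14) → π∥ = 8+14·β ≈ 30.6525, π⊥ = 8+14·β' ≈ -0.6525 ∈ [-1.9, -0.5) ⇒ IN Λ
candidate 4: (m,n)=(9,17) → π∥ = 9+17·β ≈ 36.5066, π⊥ = 9+17·β' ≈ -1.5066 ∈ [-1.9, -0.5) ⇒ IN Λ
candidate 5: (m,n)=(-15,-22) → π∥ = -15-22·β ≈ -50.5967, π⊥ = -15-22·β' ≈ -1.4033 ∈ [-1.9, -0.5) ⇒ IN Λ

1, 2, 3, 4, 5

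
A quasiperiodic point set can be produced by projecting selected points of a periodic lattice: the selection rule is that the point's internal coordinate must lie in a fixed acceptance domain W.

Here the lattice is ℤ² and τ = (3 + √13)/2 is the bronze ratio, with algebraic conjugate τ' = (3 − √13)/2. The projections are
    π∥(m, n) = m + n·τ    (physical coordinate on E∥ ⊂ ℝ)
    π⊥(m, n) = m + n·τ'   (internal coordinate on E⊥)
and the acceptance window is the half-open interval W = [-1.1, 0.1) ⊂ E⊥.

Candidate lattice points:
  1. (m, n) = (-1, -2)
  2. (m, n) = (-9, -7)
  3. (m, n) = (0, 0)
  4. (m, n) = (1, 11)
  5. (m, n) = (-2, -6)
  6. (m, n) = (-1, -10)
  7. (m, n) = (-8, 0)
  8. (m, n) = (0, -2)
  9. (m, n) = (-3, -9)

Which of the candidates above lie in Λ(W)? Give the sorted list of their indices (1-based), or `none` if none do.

Compute τ' = (3−√13)/2 = -0.30278, so π⊥(m,n) = m -0.30278·n.
#1 (-1,-2): internal coord -1 + (-2)·τ' = -0.39445; -0.39445 ∈ [-1.1, 0.1) → IN Λ
#2 (-9,-7): internal coord -9 + (-7)·τ' = -6.88057; -6.88057 ∉ [-1.1, 0.1) → out
#3 (0,0): internal coord 0 + (0)·τ' = +0.00000; +0.00000 ∈ [-1.1, 0.1) → IN Λ
#4 (1,11): internal coord 1 + (11)·τ' = -2.33053; -2.33053 ∉ [-1.1, 0.1) → out
#5 (-2,-6): internal coord -2 + (-6)·τ' = -0.18335; -0.18335 ∈ [-1.1, 0.1) → IN Λ
#6 (-1,-10): internal coord -1 + (-10)·τ' = +2.02776; +2.02776 ∉ [-1.1, 0.1) → out
#7 (-8,0): internal coord -8 + (0)·τ' = -8.00000; -8.00000 ∉ [-1.1, 0.1) → out
#8 (0,-2): internal coord 0 + (-2)·τ' = +0.60555; +0.60555 ∉ [-1.1, 0.1) → out
#9 (-3,-9): internal coord -3 + (-9)·τ' = -0.27502; -0.27502 ∈ [-1.1, 0.1) → IN Λ

1, 3, 5, 9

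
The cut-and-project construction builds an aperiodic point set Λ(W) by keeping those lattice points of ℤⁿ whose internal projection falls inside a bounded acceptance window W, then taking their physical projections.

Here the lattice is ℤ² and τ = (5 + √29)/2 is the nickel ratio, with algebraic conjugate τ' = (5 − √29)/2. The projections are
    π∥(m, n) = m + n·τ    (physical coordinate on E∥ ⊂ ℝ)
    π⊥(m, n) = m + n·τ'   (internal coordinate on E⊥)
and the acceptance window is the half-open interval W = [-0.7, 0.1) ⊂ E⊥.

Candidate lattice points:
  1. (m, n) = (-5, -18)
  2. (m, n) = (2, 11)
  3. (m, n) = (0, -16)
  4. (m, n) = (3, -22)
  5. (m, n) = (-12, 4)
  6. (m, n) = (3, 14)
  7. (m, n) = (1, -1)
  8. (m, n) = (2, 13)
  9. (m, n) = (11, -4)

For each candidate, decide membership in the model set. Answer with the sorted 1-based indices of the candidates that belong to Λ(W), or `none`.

Compute τ' = (5−√29)/2 = -0.1926, so π⊥(m,n) = m -0.1926·n.
#1 (-5,-18): internal coord -5 + (-18)·τ' = -1.5335; -1.5335 ∉ [-0.7, 0.1) → out
#2 (2,11): internal coord 2 + (11)·τ' = -0.1184; -0.1184 ∈ [-0.7, 0.1) → IN Λ
#3 (0,-16): internal coord 0 + (-16)·τ' = +3.0813; +3.0813 ∉ [-0.7, 0.1) → out
#4 (3,-22): internal coord 3 + (-22)·τ' = +7.2368; +7.2368 ∉ [-0.7, 0.1) → out
#5 (-12,4): internal coord -12 + (4)·τ' = -12.7703; -12.7703 ∉ [-0.7, 0.1) → out
#6 (3,14): internal coord 3 + (14)·τ' = +0.3038; +0.3038 ∉ [-0.7, 0.1) → out
#7 (1,-1): internal coord 1 + (-1)·τ' = +1.1926; +1.1926 ∉ [-0.7, 0.1) → out
#8 (2,13): internal coord 2 + (13)·τ' = -0.5036; -0.5036 ∈ [-0.7, 0.1) → IN Λ
#9 (11,-4): internal coord 11 + (-4)·τ' = +11.7703; +11.7703 ∉ [-0.7, 0.1) → out

2, 8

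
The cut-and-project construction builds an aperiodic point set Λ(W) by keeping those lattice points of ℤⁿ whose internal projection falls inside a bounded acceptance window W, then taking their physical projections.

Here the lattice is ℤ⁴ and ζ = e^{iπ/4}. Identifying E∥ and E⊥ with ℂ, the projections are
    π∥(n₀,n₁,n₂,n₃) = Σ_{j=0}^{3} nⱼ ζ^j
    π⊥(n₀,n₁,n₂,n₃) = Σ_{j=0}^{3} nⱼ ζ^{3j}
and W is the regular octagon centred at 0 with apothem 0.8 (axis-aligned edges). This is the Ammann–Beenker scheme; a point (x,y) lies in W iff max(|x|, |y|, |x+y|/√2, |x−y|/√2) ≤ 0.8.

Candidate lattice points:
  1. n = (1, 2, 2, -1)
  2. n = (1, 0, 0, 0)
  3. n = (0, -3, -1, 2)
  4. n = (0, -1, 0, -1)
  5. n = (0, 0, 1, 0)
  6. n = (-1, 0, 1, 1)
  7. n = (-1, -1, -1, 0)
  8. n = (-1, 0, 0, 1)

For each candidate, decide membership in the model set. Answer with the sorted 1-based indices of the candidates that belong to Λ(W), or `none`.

With ζ = e^{iπ/4} the internal vectors are ζ^0,ζ^3,ζ^6,ζ^9.
#1 (1, 2, 2, -1): internal (-1.121320, -1.292893); octagon support 1.707107 vs apothem 0.8 → ∉ W
#2 (1, 0, 0, 0): internal (1.000000, 0.000000); octagon support 1.000000 vs apothem 0.8 → ∉ W
#3 (0, -3, -1, 2): internal (3.535534, 0.292893); octagon support 3.535534 vs apothem 0.8 → ∉ W
#4 (0, -1, 0, -1): internal (0.000000, -1.414214); octagon support 1.414214 vs apothem 0.8 → ∉ W
#5 (0, 0, 1, 0): internal (0.000000, -1.000000); octagon support 1.000000 vs apothem 0.8 → ∉ W
#6 (-1, 0, 1, 1): internal (-0.292893, -0.292893); octagon support 0.414214 vs apothem 0.8 → ∈ W
#7 (-1, -1, -1, 0): internal (-0.292893, 0.292893); octagon support 0.414214 vs apothem 0.8 → ∈ W
#8 (-1, 0, 0, 1): internal (-0.292893, 0.707107); octagon support 0.707107 vs apothem 0.8 → ∈ W

6, 7, 8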